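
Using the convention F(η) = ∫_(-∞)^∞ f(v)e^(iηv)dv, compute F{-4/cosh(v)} -4*pi/cosh(pi*η/2)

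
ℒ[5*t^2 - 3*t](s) 10/s^3 - 3/s^2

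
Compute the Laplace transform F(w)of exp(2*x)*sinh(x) 1/((w - 2)^2-1)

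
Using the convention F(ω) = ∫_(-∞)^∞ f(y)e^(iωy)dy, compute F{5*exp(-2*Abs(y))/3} 20/(3*(ω^2 + 4))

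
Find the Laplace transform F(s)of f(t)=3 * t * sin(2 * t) 12 * s/(s^2+4)^2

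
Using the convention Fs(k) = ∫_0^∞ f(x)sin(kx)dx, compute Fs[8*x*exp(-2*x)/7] 32*k/(7*(k^2 + 4)^2)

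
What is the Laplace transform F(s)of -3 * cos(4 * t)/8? -3 * s/(8 * s^2 + 128)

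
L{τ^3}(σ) 6/σ^4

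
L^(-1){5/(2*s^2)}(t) 5*t/2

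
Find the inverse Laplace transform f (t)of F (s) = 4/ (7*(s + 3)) 4*exp (-3*t)/7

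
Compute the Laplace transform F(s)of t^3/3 2/s^4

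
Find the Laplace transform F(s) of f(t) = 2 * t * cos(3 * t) 2 * (s^2 - 9) /(s^2 + 9) ^2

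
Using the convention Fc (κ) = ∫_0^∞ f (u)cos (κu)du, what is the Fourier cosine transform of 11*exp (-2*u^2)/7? 11*sqrt (2)*sqrt (pi)*exp (-κ^2/8)/28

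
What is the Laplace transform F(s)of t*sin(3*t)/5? 6*s/(5*(s^2 + 9)^2)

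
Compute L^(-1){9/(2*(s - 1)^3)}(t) 9*t^2*exp(t)/4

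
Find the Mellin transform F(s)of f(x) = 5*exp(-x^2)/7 5*gamma(s/2)/14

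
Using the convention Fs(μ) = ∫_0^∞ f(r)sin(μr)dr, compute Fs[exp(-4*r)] μ/(μ^2 + 16)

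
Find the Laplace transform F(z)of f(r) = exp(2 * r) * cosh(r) (z - 2)/((z - 2)^2 - 1)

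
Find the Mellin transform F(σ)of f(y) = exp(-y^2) gamma(σ/2)/2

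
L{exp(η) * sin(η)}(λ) 1/((λ - 1)^2+1)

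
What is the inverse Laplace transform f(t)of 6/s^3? 3 * t^2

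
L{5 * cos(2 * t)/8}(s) 5 * s/(8 * (s^2 + 4))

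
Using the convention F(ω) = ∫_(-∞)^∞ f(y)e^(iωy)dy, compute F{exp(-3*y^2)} sqrt(3)*sqrt(pi)*exp(-ω^2/12)/3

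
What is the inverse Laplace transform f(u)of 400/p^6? 10*u^5/3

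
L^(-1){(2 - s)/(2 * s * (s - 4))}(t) -exp(2 * t) * cosh(2 * t)/2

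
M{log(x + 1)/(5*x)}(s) -pi*csc(pi*s)/(5*s - 5)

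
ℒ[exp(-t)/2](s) 1/(2 * (s + 1))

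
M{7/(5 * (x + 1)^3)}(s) 7 * pi * (s - 2) * (s - 1)/(10 * sin(pi * s))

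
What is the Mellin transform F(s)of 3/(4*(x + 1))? 3*pi*csc(pi*s)/4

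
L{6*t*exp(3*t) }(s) 6/(s - 3) ^2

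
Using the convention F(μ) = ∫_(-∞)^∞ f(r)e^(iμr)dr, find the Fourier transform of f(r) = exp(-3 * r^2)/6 sqrt(3) * sqrt(pi) * exp(-μ^2/12)/18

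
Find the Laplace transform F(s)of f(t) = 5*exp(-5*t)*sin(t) 5/((s + 5)^2 + 1)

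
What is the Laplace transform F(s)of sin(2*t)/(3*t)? atan(2/s)/3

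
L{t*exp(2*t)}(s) (s - 2)^(-2)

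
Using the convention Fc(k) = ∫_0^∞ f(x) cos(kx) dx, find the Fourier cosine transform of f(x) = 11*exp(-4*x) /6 22/(3*(k^2 + 16) ) 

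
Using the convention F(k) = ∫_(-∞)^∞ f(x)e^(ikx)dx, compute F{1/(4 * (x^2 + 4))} pi * exp(-2 * Abs(k))/8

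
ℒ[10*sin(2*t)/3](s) 20/(3*(s^2+4))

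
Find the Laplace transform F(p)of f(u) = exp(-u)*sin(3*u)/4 3/(4*((p + 1)^2 + 9))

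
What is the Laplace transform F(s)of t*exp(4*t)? (s - 4)^(-2)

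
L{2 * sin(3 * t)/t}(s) 2 * atan(3/s)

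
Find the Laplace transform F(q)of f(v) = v q^(-2)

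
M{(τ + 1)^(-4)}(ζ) gamma(ζ)*gamma(4 - ζ)/6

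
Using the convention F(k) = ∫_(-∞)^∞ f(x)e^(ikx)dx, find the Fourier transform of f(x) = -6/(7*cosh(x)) -6*pi/(7*cosh(pi*k/2))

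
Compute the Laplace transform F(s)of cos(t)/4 s/(4*(s^2 + 1))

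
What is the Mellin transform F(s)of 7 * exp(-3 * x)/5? 7 * gamma(s)/(5 * 3^s)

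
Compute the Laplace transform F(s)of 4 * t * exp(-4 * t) 4/(s + 4)^2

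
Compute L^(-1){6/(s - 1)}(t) 6 * exp(t)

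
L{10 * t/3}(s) 10/(3 * s^2) 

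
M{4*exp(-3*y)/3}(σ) 4*gamma(σ)/(3*3^σ)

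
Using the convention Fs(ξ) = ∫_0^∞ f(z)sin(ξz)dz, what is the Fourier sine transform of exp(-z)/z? atan(ξ)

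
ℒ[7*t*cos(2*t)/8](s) 7*(s^2-4)/(8*(s^2 + 4)^2)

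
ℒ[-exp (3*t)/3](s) -1/ (3*s - 9)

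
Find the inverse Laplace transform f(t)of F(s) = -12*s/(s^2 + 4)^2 -3*t*sin(2*t)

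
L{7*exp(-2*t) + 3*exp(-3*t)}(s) 7/(s + 2) + 3/(s + 3)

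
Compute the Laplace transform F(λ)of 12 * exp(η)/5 12/(5 * (λ - 1))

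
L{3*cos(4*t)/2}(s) 3*s/(2*(s^2 + 16))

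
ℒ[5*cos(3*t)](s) 5*s/(s^2 + 9)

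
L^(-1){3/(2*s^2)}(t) 3*t/2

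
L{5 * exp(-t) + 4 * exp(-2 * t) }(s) 5/(s + 1) + 4/(s + 2) 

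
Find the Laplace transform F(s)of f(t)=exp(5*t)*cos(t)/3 (s - 5)/(3*((s - 5)^2 + 1))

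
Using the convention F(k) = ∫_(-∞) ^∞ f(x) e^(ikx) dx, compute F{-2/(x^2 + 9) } -2*pi*exp(-3*Abs(k) ) /3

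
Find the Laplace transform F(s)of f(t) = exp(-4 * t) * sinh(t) 1/((s + 4)^2-1)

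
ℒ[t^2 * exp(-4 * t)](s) 2/(s + 4)^3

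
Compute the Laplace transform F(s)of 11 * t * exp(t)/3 11/(3 * (s - 1)^2)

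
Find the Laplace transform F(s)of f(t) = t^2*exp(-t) 2/(s+1)^3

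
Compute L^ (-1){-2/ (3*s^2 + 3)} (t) -2*sin (t)/3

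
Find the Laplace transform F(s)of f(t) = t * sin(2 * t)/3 4 * s/(3 * (s^2+4)^2)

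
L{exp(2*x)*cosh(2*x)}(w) (w - 2)/(w*(w - 4))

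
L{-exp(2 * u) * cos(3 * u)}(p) (2 - p)/((p - 2)^2+9)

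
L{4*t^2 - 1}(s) 8/s^3 - 1/s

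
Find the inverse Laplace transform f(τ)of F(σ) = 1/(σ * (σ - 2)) exp(τ) * sinh(τ)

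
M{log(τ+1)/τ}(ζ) -pi * csc(pi * ζ)/(ζ - 1)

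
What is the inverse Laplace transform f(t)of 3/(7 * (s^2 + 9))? sin(3 * t)/7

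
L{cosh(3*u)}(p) p/(p^2 - 9)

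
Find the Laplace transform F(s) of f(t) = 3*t 3/s^2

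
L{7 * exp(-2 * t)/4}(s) 7/(4 * (s + 2))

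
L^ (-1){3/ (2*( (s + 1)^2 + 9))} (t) exp (-t)*sin (3*t)/2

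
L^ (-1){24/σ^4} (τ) 4*τ^3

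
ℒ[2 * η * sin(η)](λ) 4 * λ/(λ^2+1) ^2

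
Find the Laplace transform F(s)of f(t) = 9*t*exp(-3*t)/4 9/(4*(s + 3)^2)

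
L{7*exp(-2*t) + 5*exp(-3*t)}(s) 7/(s + 2) + 5/(s + 3)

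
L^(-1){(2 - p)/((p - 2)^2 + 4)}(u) -exp(2*u)*cos(2*u)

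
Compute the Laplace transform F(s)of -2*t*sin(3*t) -12*s/(s^2 + 9)^2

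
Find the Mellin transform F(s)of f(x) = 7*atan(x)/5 -7*pi*sec(pi*s/2)/(10*s)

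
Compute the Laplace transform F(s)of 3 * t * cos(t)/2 3 * (s^2 - 1)/(2 * (s^2 + 1)^2)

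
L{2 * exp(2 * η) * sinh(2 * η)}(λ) 4/(λ * (λ - 4))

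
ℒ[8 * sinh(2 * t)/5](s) 16/(5 * (s^2 - 4))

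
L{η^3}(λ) 6/λ^4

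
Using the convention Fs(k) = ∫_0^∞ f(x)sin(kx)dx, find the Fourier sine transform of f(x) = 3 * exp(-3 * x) 3 * k/(k^2 + 9)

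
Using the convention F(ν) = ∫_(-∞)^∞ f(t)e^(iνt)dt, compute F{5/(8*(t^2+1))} 5*pi*exp(-Abs(ν))/8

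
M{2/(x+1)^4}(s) gamma(s) * gamma(4 - s)/3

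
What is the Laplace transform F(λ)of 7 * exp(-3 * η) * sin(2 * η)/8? 7/(4 * ((λ + 3)^2 + 4))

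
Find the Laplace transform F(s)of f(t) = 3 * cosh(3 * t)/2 3 * s/(2 * (s^2 - 9))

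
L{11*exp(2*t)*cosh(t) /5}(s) 11*(s - 2) /(5*((s - 2) ^2 - 1) ) 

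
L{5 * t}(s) 5/s^2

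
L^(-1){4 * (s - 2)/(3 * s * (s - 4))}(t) 4 * exp(2 * t) * cosh(2 * t)/3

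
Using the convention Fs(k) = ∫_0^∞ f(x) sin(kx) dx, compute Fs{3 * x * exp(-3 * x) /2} 9 * k/(k^2+9) ^2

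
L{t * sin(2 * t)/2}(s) 2 * s/(s^2 + 4)^2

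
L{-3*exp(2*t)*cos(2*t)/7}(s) 3*(2 - s)/(7*((s - 2)^2 + 4))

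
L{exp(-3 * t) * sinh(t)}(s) 1/((s + 3)^2-1)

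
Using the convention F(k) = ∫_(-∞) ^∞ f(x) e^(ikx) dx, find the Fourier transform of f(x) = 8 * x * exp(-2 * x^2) sqrt(2) * I * sqrt(pi) * k * exp(-k^2/8) 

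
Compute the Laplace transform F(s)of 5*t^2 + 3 10/s^3 + 3/s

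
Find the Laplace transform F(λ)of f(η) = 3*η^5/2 180/λ^6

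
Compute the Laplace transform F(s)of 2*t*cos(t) 2*(s^2 - 1)/(s^2 + 1)^2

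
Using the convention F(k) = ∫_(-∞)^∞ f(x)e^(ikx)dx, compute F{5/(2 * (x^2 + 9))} 5 * pi * exp(-3 * Abs(k))/6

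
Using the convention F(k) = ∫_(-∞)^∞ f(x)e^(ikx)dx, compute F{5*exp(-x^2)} 5*sqrt(pi)*exp(-k^2/4)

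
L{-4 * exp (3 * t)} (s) -4/ (s - 3)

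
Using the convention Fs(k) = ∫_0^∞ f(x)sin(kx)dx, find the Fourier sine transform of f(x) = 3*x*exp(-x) 6*k/(k^2 + 1)^2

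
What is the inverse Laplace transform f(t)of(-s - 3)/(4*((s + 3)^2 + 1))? -exp(-3*t)*cos(t)/4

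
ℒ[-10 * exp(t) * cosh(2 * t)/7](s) 10 * (1 - s)/(7 * ((s - 1)^2 - 4))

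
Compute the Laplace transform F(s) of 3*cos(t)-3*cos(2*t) 3*s/(s^2 + 1)-3*s/(s^2 + 4) 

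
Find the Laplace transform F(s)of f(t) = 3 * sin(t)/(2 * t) 3 * atan(1/s)/2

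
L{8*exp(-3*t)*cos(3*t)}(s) 8*(s + 3)/((s + 3)^2 + 9)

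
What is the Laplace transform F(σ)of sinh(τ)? 1/(σ^2 - 1)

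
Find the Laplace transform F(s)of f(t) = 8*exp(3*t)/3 8/(3*(s - 3))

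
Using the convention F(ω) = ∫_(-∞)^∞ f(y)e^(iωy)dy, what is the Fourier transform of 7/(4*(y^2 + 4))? 7*pi*exp(-2*Abs(ω))/8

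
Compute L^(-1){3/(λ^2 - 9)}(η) sinh(3*η)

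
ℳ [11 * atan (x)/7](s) -11 * pi * sec (pi * s/2)/ (14 * s)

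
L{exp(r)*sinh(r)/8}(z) 1/(8*z*(z - 2))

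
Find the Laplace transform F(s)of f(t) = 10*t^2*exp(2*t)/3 20/(3*(s - 2)^3)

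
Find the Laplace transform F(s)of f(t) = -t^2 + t s^(-2) - 2/s^3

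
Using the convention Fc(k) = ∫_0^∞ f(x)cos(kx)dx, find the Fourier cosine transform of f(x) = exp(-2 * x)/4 1/(2 * (k^2 + 4))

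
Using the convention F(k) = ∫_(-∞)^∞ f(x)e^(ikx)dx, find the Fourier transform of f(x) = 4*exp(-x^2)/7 4*sqrt(pi)*exp(-k^2/4)/7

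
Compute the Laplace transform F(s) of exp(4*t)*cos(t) (s - 4) /((s - 4) ^2 + 1) 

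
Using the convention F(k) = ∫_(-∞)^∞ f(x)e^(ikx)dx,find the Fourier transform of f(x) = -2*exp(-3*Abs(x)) -12/(k^2 + 9)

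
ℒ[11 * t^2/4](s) 11/(2 * s^3)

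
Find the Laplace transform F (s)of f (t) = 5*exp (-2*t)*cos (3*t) 5*(s + 2)/ ( (s + 2)^2 + 9)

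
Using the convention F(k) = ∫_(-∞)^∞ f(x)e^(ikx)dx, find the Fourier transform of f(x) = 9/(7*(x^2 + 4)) 9*pi*exp(-2*Abs(k))/14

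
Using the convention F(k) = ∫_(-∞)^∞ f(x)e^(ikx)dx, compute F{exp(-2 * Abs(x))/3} 4/(3 * (k^2 + 4))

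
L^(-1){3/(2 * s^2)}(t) 3 * t/2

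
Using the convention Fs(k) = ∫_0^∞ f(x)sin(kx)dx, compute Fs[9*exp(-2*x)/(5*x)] 9*atan(k/2)/5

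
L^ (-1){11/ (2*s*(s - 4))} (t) 11*exp (2*t)*sinh (2*t)/4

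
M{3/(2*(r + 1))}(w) 3*pi*csc(pi*w)/2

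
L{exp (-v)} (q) 1/ (q + 1)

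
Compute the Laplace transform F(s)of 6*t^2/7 12/(7*s^3)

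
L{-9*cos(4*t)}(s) -9*s/(s^2 + 16)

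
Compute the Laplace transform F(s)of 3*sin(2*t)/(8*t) 3*atan(2/s)/8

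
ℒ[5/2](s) 5/ (2*s)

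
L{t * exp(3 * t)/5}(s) 1/(5 * (s - 3)^2)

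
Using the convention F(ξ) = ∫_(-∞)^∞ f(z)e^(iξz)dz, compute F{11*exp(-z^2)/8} 11*sqrt(pi)*exp(-ξ^2/4)/8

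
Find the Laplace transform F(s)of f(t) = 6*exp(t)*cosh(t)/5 6*(s - 1)/(5*s*(s - 2))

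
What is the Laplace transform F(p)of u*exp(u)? (p - 1)^(-2)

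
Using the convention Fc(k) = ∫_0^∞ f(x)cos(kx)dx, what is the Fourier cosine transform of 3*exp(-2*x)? 6/(k^2 + 4)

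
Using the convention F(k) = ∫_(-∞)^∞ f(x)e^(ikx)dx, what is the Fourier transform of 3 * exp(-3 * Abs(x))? 18/(k^2+9)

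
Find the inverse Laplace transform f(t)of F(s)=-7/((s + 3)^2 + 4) -7*exp(-3*t)*sin(2*t)/2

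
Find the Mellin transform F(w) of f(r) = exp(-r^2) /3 gamma(w/2) /6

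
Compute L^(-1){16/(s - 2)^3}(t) 8*t^2*exp(2*t)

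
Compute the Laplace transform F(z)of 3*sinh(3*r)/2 9/(2*(z^2 - 9))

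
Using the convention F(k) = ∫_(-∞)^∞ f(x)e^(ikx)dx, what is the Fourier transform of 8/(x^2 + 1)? 8*pi*exp(-Abs(k))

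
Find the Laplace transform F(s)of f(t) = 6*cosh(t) 6*s/(s^2 - 1)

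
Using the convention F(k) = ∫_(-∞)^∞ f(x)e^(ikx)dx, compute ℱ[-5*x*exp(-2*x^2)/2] -5*sqrt(2)*I*sqrt(pi)*k*exp(-k^2/8)/16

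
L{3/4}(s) 3/(4*s) 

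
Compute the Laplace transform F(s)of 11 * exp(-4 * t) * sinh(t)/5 11/(5 * ((s + 4)^2 - 1))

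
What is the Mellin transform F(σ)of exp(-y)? gamma(σ)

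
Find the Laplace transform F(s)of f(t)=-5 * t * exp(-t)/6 -5/(6 * (s + 1)^2)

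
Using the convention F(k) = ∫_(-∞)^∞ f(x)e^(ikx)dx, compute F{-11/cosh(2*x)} -11*pi/(2*cosh(pi*k/4))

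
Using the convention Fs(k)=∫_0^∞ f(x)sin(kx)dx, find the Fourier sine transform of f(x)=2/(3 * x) pi/3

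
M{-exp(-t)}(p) -gamma(p)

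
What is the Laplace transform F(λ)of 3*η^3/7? 18/(7*λ^4)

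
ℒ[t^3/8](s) 3/(4 * s^4)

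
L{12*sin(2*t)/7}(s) 24/(7*(s^2 + 4))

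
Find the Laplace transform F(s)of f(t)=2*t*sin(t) 4*s/(s^2+1)^2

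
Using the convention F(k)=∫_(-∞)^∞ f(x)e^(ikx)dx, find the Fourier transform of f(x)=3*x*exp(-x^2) 3*I*sqrt(pi)*k*exp(-k^2/4)/2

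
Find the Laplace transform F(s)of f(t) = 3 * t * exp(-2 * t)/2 3/(2 * (s + 2)^2)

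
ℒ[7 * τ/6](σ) 7/(6 * σ^2)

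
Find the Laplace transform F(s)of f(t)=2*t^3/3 4/s^4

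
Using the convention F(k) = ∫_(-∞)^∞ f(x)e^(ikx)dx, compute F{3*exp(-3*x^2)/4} sqrt(3)*sqrt(pi)*exp(-k^2/12)/4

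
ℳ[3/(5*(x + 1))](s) 3*pi*csc(pi*s)/5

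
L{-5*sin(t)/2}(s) -5/(2*s^2+2)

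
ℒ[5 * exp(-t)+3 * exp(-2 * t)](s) 5/(s+1)+3/(s+2) 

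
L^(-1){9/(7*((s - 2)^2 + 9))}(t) 3*exp(2*t)*sin(3*t)/7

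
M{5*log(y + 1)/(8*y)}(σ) -5*pi*csc(pi*σ)/(8*σ - 8)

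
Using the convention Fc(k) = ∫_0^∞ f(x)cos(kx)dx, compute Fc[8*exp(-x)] 8/(k^2 + 1)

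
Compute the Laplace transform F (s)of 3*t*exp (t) 3/ (s - 1)^2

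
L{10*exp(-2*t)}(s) 10/(s + 2)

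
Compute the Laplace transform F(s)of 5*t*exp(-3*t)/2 5/(2*(s + 3)^2)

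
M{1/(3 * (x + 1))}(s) pi * csc(pi * s)/3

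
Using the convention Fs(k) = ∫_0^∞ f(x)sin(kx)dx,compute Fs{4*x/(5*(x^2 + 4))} 2*pi*exp(-2*k)/5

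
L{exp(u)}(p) 1/(p - 1)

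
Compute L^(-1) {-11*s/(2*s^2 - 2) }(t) -11*cosh(t) /2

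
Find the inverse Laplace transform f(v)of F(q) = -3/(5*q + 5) -3*exp(-v)/5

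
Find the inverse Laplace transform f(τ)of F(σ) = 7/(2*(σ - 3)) 7*exp(3*τ)/2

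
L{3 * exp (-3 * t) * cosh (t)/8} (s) 3 * (s + 3)/ (8 * ( (s + 3)^2 - 1))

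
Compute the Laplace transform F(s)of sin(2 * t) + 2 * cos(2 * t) 2/(s^2 + 4) + 2 * s/(s^2 + 4)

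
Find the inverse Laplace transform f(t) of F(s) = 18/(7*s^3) 9*t^2/7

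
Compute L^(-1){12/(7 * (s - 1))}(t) 12 * exp(t)/7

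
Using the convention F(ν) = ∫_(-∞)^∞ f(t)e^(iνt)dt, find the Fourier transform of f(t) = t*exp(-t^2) I*sqrt(pi)*ν*exp(-ν^2/4)/2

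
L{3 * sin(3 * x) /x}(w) 3 * atan(3/w) 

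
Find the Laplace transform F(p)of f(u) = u p^(-2)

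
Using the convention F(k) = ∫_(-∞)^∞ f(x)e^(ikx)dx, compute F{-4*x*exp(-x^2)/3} -2*I*sqrt(pi)*k*exp(-k^2/4)/3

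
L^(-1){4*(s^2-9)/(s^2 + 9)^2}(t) 4*t*cos(3*t)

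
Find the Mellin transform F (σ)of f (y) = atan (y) -pi*sec (pi*σ/2)/ (2*σ)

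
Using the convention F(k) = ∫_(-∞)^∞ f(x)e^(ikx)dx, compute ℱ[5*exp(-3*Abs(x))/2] 15/(k^2+9)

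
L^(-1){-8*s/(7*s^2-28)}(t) -8*cosh(2*t)/7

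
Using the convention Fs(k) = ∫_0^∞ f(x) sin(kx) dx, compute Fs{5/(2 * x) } 5 * pi/4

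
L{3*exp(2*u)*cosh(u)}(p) 3*(p - 2)/((p - 2)^2-1)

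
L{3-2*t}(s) 3/s - 2/s^2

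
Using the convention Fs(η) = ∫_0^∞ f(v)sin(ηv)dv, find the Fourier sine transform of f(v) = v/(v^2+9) pi*exp(-3*η)/2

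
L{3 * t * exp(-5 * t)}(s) 3/(s + 5)^2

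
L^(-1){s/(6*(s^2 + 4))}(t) cos(2*t)/6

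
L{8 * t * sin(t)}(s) 16 * s/(s^2 + 1)^2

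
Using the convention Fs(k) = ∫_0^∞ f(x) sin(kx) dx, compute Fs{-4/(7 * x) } -2 * pi/7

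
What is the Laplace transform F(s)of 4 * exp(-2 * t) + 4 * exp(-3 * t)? 4/(s + 3) + 4/(s + 2)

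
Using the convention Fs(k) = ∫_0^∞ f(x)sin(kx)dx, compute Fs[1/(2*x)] pi/4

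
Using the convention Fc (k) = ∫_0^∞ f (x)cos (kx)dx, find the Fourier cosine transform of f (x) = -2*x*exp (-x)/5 2*(k^2-1)/ (5*(k^2 + 1)^2)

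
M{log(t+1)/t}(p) -pi*csc(pi*p)/(p - 1)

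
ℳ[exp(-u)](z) gamma(z)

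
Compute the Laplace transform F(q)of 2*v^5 240/q^6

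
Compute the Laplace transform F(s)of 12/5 12/(5*s)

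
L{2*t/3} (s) 2/ (3*s^2)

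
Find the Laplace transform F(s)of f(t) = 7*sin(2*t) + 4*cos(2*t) 14/(s^2 + 4) + 4*s/(s^2 + 4)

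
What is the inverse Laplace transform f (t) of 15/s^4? 5*t^3/2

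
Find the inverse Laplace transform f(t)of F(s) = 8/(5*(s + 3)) 8*exp(-3*t)/5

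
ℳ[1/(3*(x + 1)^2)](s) (-pi*s + pi)/(3*sin(pi*s))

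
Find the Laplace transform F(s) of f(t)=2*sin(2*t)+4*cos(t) 4*s/(s^2+1)+4/(s^2+4) 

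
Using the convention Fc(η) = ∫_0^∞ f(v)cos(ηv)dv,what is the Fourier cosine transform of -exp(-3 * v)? -3/(η^2+9)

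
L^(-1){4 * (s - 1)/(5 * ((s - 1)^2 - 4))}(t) 4 * exp(t) * cosh(2 * t)/5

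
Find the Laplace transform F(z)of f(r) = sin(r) 1/(z^2 + 1)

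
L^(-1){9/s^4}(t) 3 * t^3/2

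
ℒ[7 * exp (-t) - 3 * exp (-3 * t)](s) 7/ (s + 1) - 3/ (s + 3)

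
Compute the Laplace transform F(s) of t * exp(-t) (s+1) ^(-2) 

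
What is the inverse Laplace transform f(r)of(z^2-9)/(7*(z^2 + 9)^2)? r*cos(3*r)/7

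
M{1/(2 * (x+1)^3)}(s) pi * (s - 2) * (s - 1)/(4 * sin(pi * s))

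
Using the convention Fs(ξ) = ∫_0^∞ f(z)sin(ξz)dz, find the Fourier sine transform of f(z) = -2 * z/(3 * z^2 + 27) -pi * exp(-3 * ξ)/3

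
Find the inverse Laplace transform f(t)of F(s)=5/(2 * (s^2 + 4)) 5 * sin(2 * t)/4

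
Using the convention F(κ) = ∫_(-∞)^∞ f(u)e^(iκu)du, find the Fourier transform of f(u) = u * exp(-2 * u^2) sqrt(2) * I * sqrt(pi) * κ * exp(-κ^2/8)/8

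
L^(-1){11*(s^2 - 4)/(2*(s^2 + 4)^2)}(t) 11*t*cos(2*t)/2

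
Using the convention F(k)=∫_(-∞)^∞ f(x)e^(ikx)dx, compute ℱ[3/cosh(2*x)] 3*pi/(2*cosh(pi*k/4))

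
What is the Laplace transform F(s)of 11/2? 11/(2*s)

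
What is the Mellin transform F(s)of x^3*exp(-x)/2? gamma(s+3)/2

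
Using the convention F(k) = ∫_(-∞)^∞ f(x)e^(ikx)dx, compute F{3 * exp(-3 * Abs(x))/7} 18/(7 * (k^2 + 9))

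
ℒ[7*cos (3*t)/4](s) 7*s/ (4*(s^2 + 9))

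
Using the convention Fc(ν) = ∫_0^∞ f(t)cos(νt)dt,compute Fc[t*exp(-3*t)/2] (9 - ν^2)/(2*(ν^2 + 9)^2)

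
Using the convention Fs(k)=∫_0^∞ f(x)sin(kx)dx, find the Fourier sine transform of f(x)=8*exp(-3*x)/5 8*k/(5*(k^2 + 9))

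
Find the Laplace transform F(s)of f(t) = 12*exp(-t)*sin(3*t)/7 36/(7*((s + 1)^2 + 9))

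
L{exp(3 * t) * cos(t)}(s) (s - 3)/((s - 3)^2+1)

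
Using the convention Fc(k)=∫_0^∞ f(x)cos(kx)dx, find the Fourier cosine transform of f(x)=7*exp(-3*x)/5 21/(5*(k^2 + 9))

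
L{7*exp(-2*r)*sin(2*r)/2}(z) 7/((z + 2)^2 + 4)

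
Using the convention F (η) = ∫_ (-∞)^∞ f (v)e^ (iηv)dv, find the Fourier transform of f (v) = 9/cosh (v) 9*pi/cosh (pi*η/2)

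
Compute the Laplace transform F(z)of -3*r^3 -18/z^4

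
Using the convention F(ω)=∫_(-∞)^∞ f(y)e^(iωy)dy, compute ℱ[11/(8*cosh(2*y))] 11*pi/(16*cosh(pi*ω/4))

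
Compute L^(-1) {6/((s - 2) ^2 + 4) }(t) 3*exp(2*t)*sin(2*t) 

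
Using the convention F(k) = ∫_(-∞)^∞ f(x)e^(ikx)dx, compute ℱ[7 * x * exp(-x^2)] 7 * I * sqrt(pi) * k * exp(-k^2/4)/2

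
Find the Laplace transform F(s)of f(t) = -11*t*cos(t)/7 11*(1 - s^2)/(7*(s^2 + 1)^2)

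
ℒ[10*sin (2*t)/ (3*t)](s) 10*atan (2/s)/3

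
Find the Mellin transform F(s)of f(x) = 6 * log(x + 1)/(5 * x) -6 * pi * csc(pi * s)/(5 * s - 5)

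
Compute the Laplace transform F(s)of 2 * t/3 2/(3 * s^2)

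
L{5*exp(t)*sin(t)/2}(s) 5/(2*((s - 1)^2+1))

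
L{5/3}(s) 5/(3 * s)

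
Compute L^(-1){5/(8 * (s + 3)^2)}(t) 5 * t * exp(-3 * t)/8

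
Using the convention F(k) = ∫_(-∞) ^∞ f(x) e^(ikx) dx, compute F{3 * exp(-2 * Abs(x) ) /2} 6/(k^2+4) 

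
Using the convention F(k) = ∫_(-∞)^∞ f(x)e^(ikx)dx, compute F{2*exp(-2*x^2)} sqrt(2)*sqrt(pi)*exp(-k^2/8)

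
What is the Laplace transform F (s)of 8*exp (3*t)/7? 8/ (7*(s - 3))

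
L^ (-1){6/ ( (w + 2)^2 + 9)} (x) 2*exp (-2*x)*sin (3*x)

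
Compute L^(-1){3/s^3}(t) 3*t^2/2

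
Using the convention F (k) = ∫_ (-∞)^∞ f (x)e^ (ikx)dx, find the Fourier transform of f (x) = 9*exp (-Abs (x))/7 18/ (7*(k^2 + 1))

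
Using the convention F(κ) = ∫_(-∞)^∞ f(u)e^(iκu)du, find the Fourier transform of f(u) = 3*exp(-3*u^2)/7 sqrt(3)*sqrt(pi)*exp(-κ^2/12)/7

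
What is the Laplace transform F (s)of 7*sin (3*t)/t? 7*atan (3/s)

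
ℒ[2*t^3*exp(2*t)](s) 12/(s - 2)^4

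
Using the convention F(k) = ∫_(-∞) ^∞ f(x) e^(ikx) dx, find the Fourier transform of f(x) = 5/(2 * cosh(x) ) 5 * pi/(2 * cosh(pi * k/2) ) 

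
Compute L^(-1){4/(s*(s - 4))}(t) 2*exp(2*t)*sinh(2*t)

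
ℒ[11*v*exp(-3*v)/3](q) 11/(3*(q + 3)^2)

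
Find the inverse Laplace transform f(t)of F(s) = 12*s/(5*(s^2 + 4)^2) 3*t*sin(2*t)/5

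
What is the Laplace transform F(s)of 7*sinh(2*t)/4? 7/(2*(s^2-4))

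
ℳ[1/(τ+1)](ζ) pi * csc(pi * ζ) 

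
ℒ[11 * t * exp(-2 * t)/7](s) 11/(7 * (s + 2)^2)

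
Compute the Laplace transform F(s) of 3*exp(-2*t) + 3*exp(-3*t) 3/(s + 3) + 3/(s + 2) 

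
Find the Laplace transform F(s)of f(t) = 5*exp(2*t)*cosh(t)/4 5*(s - 2)/(4*((s - 2)^2 - 1))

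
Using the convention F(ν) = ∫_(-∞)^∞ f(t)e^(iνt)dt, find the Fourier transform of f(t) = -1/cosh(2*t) -pi/(2*cosh(pi*ν/4))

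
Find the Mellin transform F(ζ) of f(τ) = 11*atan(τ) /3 -11*pi*sec(pi*ζ/2) /(6*ζ) 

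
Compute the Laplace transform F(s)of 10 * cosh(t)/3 10 * s/(3 * (s^2 - 1))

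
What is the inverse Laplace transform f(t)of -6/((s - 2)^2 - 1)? -6*exp(2*t)*sinh(t)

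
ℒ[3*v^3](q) 18/q^4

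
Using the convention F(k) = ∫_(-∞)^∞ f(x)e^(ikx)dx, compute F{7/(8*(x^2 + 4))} 7*pi*exp(-2*Abs(k))/16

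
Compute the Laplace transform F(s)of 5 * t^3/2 15/s^4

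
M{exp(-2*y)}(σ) gamma(σ)/2^σ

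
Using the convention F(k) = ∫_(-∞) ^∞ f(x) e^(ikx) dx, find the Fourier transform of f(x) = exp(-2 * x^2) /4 sqrt(2) * sqrt(pi) * exp(-k^2/8) /8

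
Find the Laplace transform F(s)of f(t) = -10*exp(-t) -10/(s + 1)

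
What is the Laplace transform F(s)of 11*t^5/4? 330/s^6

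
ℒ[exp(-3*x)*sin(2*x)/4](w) 1/(2*((w + 3)^2 + 4))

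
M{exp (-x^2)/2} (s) gamma (s/2)/4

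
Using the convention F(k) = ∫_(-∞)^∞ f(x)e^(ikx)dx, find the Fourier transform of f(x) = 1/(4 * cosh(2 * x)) pi/(8 * cosh(pi * k/4))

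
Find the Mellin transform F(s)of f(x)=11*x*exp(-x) 11*gamma(s + 1)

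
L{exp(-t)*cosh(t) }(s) (s + 1) /(s*(s + 2) ) 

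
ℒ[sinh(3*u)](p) 3/(p^2 - 9)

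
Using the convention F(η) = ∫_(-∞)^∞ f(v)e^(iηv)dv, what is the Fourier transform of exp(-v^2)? sqrt(pi) * exp(-η^2/4)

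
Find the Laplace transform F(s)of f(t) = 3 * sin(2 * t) 6/(s^2 + 4)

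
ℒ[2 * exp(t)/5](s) 2/(5 * (s - 1))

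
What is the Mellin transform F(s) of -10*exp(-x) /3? -10*gamma(s) /3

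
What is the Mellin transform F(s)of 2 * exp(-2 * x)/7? 2^(1 - s) * gamma(s)/7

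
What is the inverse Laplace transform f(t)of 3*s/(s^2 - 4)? 3*cosh(2*t)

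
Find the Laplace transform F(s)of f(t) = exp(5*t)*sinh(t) 1/((s - 5)^2 - 1)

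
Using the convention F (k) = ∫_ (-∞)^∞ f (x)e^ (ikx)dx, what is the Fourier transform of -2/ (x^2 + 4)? -pi * exp (-2 * Abs (k))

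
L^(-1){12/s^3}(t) 6 * t^2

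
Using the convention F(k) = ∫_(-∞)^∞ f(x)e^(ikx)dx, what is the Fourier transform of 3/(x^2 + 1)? 3*pi*exp(-Abs(k))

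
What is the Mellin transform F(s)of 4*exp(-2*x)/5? 2^(2 - s)*gamma(s)/5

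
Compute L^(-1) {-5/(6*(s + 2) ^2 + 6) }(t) -5*exp(-2*t)*sin(t) /6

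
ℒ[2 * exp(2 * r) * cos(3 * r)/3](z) 2 * (z - 2)/(3 * ((z - 2)^2 + 9))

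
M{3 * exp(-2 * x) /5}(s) 3 * gamma(s) /(5 * 2^s) 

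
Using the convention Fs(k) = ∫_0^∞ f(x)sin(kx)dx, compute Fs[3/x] 3*pi/2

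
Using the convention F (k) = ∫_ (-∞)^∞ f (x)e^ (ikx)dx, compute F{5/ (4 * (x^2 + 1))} 5 * pi * exp (-Abs (k))/4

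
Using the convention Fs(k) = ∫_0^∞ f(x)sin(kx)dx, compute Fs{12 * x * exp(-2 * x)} 48 * k/(k^2 + 4)^2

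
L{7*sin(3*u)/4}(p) 21/(4*(p^2+9))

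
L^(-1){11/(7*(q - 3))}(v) 11*exp(3*v)/7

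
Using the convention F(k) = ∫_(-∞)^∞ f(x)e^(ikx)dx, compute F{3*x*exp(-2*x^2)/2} 3*sqrt(2)*I*sqrt(pi)*k*exp(-k^2/8)/16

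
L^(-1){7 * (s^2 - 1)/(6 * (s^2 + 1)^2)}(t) 7 * t * cos(t)/6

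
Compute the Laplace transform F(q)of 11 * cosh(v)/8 11 * q/(8 * (q^2 - 1))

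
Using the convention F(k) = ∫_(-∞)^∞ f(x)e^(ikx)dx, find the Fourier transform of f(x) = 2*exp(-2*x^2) sqrt(2)*sqrt(pi)*exp(-k^2/8)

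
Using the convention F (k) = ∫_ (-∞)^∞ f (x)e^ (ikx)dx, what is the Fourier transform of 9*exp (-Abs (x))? 18/ (k^2 + 1)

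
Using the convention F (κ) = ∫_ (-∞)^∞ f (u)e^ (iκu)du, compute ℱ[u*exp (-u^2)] I*sqrt (pi)*κ*exp (-κ^2/4)/2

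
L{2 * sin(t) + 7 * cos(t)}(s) 7 * s/(s^2 + 1) + 2/(s^2 + 1)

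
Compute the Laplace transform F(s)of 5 5/s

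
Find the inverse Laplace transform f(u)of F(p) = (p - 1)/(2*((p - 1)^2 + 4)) exp(u)*cos(2*u)/2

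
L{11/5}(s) 11/(5*s)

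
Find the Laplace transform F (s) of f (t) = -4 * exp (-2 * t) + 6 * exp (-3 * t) 6/ (s + 3) - 4/ (s + 2) 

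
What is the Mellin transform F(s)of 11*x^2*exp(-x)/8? 11*gamma(s + 2)/8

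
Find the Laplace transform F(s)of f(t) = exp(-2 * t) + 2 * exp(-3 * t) 1/(s + 2) + 2/(s + 3)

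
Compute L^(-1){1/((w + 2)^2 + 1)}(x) exp(-2*x)*sin(x)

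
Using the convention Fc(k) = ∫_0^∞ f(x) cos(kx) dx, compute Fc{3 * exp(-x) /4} 3/(4 * (k^2 + 1) ) 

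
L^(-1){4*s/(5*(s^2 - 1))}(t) 4*cosh(t)/5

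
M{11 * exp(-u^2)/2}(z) 11 * gamma(z/2)/4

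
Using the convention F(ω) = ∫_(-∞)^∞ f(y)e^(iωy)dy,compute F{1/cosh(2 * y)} pi/(2 * cosh(pi * ω/4))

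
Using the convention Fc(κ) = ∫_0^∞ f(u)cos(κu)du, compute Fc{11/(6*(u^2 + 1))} 11*pi*exp(-κ)/12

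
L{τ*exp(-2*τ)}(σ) (σ + 2)^(-2)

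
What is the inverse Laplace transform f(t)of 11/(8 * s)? 11/8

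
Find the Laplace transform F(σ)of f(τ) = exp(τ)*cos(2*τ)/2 (σ - 1)/(2*((σ - 1)^2 + 4))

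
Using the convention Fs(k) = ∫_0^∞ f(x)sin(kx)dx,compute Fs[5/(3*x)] 5*pi/6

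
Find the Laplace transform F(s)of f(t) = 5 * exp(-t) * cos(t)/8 5 * (s + 1)/(8 * ((s + 1)^2 + 1))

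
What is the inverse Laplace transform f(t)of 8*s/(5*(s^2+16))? 8*cos(4*t)/5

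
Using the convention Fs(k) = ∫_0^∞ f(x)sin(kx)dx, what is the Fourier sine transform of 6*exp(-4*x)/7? 6*k/(7*(k^2 + 16))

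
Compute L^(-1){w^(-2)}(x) x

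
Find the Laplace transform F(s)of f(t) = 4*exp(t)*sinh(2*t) 8/((s - 1)^2 - 4)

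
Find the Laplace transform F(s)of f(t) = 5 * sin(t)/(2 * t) 5 * atan(1/s)/2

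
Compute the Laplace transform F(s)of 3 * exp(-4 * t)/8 3/(8 * (s + 4))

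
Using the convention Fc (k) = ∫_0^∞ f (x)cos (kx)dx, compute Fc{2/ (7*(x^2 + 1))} pi*exp (-k)/7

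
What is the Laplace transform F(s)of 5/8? 5/(8*s)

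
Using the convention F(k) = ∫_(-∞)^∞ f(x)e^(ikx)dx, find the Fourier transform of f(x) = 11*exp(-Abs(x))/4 11/(2*(k^2 + 1))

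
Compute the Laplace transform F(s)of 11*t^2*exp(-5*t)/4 11/(2*(s + 5)^3)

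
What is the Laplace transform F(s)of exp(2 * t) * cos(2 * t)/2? (s - 2)/(2 * ((s - 2)^2+4))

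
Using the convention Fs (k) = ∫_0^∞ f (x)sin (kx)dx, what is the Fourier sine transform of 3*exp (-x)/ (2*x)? 3*atan (k)/2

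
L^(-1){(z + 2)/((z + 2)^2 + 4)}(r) exp(-2 * r) * cos(2 * r)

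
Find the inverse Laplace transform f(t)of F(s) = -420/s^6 -7*t^5/2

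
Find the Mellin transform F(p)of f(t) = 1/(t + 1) pi*csc(pi*p)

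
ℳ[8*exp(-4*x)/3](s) 2^(3 - 2*s)*gamma(s)/3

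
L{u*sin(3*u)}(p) 6*p/(p^2 + 9)^2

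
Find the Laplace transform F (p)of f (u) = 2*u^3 12/p^4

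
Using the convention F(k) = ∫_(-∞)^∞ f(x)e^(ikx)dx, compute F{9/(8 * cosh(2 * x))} 9 * pi/(16 * cosh(pi * k/4))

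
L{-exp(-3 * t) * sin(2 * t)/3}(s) -2/(3 * (s + 3)^2 + 12)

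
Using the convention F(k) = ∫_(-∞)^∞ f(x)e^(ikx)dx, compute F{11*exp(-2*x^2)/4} 11*sqrt(2)*sqrt(pi)*exp(-k^2/8)/8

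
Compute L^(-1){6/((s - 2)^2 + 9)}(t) 2*exp(2*t)*sin(3*t)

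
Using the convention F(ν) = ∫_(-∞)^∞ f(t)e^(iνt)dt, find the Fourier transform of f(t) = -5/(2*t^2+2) -5*pi*exp(-Abs(ν))/2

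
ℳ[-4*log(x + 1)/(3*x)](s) 4*pi*csc(pi*s)/(3*(s - 1))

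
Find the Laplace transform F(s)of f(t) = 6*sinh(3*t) 18/(s^2 - 9)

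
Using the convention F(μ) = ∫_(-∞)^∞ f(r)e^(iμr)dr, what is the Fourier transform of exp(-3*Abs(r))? 6/(μ^2+9)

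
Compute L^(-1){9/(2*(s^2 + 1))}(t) 9*sin(t)/2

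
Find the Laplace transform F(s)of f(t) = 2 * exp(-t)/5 2/(5 * (s + 1))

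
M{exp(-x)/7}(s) gamma(s)/7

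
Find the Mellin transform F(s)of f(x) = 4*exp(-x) 4*gamma(s)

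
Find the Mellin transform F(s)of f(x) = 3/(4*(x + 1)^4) gamma(s)*gamma(4 - s)/8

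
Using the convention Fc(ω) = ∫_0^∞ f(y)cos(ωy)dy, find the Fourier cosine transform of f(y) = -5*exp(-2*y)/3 -10/(3*ω^2+12)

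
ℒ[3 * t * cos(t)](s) 3 * (s^2 - 1)/(s^2 + 1)^2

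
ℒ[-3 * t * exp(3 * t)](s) -3/(s - 3)^2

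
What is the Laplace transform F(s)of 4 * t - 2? 4/s^2-2/s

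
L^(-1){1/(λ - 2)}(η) exp(2 * η)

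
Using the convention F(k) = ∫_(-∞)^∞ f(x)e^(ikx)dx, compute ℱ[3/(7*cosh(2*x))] 3*pi/(14*cosh(pi*k/4))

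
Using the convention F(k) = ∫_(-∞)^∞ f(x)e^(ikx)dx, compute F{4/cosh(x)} 4 * pi/cosh(pi * k/2)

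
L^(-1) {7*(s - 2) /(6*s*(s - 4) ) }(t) 7*exp(2*t)*cosh(2*t) /6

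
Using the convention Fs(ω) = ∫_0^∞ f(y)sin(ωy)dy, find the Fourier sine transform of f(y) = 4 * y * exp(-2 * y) 16 * ω/(ω^2 + 4)^2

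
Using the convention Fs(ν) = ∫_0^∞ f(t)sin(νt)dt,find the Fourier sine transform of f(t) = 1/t pi/2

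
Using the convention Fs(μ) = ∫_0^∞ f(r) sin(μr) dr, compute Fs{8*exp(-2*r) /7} 8*μ/(7*(μ^2+4) ) 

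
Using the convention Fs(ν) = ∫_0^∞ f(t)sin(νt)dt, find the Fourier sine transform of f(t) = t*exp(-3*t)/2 3*ν/(ν^2 + 9)^2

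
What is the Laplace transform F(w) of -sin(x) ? -1/(w^2+1) 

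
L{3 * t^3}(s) 18/s^4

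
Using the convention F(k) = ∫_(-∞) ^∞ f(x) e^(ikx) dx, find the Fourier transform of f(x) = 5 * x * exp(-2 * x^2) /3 5 * sqrt(2) * I * sqrt(pi) * k * exp(-k^2/8) /24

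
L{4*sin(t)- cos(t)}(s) 4/(s^2 + 1)- s/(s^2 + 1)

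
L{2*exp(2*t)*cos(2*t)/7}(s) 2*(s - 2)/(7*((s - 2)^2 + 4))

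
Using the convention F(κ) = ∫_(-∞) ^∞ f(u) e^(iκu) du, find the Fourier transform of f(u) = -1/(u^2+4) -pi*exp(-2*Abs(κ) ) /2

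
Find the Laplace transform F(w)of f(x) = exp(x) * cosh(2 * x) (w - 1)/((w - 1)^2 - 4)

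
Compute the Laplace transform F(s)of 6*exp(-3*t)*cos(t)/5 6*(s + 3)/(5*((s + 3)^2 + 1))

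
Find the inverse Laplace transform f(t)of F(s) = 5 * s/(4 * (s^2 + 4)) 5 * cos(2 * t)/4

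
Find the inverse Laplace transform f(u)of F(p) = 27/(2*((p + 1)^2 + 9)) 9*exp(-u)*sin(3*u)/2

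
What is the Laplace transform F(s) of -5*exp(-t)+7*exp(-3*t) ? 7/(s+3) - 5/(s+1) 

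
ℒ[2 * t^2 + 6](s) 6/s + 4/s^3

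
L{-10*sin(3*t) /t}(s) -10*atan(3/s) 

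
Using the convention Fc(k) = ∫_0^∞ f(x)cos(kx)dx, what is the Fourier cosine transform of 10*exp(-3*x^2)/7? 5*sqrt(3)*sqrt(pi)*exp(-k^2/12)/21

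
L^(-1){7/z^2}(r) 7*r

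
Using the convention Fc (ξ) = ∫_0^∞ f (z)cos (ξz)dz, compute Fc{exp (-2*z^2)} sqrt (2)*sqrt (pi)*exp (-ξ^2/8)/4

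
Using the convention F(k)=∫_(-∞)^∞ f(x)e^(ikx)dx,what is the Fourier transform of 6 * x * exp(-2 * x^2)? 3 * sqrt(2) * I * sqrt(pi) * k * exp(-k^2/8)/4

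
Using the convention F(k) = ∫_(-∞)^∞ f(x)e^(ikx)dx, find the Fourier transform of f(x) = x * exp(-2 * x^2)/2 sqrt(2) * I * sqrt(pi) * k * exp(-k^2/8)/16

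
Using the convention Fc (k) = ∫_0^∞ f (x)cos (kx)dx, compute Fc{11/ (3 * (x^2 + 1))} 11 * pi * exp (-k)/6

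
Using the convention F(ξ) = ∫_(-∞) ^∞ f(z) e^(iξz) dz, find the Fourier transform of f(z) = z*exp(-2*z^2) sqrt(2)*I*sqrt(pi)*ξ*exp(-ξ^2/8) /8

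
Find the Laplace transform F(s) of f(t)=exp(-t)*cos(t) (s + 1) /((s + 1) ^2 + 1) 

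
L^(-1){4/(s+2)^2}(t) 4*t*exp(-2*t)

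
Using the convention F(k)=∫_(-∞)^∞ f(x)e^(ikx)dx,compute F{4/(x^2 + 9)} 4*pi*exp(-3*Abs(k))/3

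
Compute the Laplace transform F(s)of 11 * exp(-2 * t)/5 11/(5 * (s + 2))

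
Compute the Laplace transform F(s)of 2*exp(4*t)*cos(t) 2*(s - 4)/((s - 4)^2 + 1)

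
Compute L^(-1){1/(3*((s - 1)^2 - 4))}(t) exp(t)*sinh(2*t)/6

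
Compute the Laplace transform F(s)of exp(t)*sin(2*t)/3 2/(3*((s - 1)^2 + 4))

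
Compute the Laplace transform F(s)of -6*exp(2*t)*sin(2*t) -12/((s - 2)^2 + 4)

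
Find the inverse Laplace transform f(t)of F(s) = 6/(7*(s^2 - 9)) 2*sinh(3*t)/7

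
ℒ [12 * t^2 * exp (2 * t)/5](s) 24/ (5 * (s - 2)^3)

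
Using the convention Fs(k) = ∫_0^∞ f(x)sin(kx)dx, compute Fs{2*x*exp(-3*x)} 12*k/(k^2 + 9)^2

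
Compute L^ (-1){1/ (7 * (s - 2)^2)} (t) t * exp (2 * t)/7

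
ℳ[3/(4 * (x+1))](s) 3 * pi * csc(pi * s)/4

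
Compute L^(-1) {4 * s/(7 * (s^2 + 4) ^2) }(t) t * sin(2 * t) /7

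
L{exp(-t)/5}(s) 1/(5*(s + 1))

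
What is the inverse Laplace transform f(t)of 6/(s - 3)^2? 6 * t * exp(3 * t)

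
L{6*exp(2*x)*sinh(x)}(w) 6/((w - 2)^2-1)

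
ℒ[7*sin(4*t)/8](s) 7/(2*(s^2 + 16))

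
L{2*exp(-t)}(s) 2/(s + 1)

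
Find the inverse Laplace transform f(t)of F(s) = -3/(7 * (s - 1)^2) -3 * t * exp(t)/7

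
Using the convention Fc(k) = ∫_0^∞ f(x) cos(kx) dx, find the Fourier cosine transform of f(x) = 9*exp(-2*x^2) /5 9*sqrt(2)*sqrt(pi)*exp(-k^2/8) /20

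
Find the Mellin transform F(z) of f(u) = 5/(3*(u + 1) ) 5*pi*csc(pi*z) /3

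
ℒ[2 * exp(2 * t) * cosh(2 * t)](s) 2 * (s - 2)/(s * (s - 4))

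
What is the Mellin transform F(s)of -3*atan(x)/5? 3*pi*sec(pi*s/2)/(10*s)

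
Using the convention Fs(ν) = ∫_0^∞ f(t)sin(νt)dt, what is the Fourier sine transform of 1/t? pi/2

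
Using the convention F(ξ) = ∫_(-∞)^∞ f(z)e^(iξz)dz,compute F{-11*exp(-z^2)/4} -11*sqrt(pi)*exp(-ξ^2/4)/4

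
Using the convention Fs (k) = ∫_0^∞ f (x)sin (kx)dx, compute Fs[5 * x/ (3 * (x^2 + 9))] 5 * pi * exp (-3 * k)/6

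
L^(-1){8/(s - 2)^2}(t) 8 * t * exp(2 * t)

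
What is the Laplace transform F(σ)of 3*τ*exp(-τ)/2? 3/(2*(σ + 1)^2)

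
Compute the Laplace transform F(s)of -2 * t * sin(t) -4 * s/(s^2 + 1)^2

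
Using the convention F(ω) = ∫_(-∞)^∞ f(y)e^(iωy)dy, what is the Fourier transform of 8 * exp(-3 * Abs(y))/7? 48/(7 * (ω^2 + 9))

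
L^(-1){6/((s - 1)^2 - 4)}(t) 3 * exp(t) * sinh(2 * t)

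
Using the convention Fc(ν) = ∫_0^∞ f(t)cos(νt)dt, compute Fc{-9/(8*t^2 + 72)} -3*pi*exp(-3*ν)/16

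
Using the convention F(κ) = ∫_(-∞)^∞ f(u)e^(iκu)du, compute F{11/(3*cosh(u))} 11*pi/(3*cosh(pi*κ/2))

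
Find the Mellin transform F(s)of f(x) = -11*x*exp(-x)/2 -11*gamma(s + 1)/2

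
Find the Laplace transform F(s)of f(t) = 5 5/s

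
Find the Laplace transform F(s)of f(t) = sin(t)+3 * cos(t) 3 * s/(s^2+1)+1/(s^2+1)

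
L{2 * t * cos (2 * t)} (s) 2 * (s^2 - 4)/ (s^2+4)^2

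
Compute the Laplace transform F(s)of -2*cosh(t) -2*s/(s^2 - 1)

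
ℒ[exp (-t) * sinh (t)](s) 1/ (s * (s + 2))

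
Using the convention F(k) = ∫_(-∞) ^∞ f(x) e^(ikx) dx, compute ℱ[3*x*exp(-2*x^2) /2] 3*sqrt(2)*I*sqrt(pi)*k*exp(-k^2/8) /16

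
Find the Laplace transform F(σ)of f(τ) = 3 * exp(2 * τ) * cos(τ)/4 3 * (σ - 2)/(4 * ((σ - 2)^2 + 1))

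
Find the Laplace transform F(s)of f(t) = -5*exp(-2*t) -5/(s + 2)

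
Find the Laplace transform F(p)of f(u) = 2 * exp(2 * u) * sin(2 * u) 4/((p - 2)^2 + 4)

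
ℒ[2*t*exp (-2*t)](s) 2/ (s + 2)^2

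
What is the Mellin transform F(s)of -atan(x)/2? pi*sec(pi*s/2)/(4*s)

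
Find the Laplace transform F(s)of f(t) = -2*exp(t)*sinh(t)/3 -2/(3*s*(s - 2))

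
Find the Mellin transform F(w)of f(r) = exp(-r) gamma(w)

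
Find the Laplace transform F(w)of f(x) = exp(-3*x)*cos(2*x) (w + 3)/((w + 3)^2 + 4)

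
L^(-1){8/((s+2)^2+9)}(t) 8 * exp(-2 * t) * sin(3 * t)/3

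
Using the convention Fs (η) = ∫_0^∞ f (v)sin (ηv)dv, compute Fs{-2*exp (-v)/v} -2*atan (η)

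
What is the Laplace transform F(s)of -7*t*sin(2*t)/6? -14*s/(3*(s^2 + 4)^2)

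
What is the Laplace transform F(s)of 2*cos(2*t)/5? 2*s/(5*(s^2+4))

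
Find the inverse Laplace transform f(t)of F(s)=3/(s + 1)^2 3*t*exp(-t)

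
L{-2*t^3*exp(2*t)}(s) -12/(s - 2)^4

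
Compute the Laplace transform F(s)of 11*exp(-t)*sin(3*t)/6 11/(2*((s + 1)^2 + 9))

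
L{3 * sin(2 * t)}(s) 6/(s^2 + 4)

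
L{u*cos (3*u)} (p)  (p^2-9)/ (p^2 + 9)^2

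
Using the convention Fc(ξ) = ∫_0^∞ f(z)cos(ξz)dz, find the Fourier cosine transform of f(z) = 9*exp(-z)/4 9/(4*(ξ^2 + 1))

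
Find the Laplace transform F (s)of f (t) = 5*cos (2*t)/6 5*s/ (6*(s^2 + 4))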